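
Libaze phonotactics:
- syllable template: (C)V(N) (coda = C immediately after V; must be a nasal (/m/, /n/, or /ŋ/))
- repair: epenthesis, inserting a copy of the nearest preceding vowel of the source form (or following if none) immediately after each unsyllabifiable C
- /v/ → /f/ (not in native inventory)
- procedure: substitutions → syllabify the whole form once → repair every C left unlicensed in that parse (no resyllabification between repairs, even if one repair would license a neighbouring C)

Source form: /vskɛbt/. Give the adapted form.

fɛsɛkɛbɛtɛ

Substitution: /v/ → /f/, giving /fskɛbt/.
Syllabifying with onset maximization leaves /f/, /s/, /b/, /t/ stranded (only a nasal (/m/, /n/, or /ŋ/) is licensed in coda position; onsets are limited to one consonant).
Inserting the epenthetic vowel yields /f/ → /fɛ/, /s/ → /sɛ/, /b/ → /bɛ/, /t/ → /tɛ/.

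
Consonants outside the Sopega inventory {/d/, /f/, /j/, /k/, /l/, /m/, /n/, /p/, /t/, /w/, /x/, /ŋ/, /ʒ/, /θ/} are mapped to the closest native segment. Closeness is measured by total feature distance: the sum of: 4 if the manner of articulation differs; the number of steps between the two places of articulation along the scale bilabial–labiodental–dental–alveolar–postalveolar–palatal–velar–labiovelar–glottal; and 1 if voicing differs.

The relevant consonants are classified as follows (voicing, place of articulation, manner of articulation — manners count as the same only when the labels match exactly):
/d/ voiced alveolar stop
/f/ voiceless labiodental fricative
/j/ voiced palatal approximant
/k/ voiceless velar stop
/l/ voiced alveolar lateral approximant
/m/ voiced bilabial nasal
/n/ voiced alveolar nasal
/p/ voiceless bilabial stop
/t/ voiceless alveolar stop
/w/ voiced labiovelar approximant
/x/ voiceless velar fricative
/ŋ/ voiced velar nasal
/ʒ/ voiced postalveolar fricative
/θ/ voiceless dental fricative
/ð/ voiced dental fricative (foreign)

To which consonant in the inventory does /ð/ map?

θ

/θ/ is closest: same manner (fricative), place distance 0 (dental→dental), voicing differs (+1); total 1. Next closest is /f/ at distance 2.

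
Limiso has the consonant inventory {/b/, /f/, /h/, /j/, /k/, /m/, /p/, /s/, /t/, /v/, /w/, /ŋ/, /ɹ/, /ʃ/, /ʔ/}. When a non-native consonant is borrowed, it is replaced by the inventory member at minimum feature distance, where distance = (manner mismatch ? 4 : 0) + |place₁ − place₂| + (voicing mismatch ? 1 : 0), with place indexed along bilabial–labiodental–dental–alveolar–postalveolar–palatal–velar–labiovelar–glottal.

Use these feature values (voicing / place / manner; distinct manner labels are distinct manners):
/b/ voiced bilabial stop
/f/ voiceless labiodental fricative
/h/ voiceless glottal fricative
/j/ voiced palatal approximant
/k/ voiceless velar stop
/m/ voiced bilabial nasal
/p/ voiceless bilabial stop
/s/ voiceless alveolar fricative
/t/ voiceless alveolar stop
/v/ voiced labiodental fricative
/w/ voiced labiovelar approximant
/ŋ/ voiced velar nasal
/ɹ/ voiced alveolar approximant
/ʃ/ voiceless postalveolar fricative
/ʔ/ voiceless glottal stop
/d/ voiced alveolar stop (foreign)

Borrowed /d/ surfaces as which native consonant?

t

/t/ is closest: same manner (stop), place distance 0 (alveolar→alveolar), voicing differs (+1); total 1. Next closest is /b/ at distance 3.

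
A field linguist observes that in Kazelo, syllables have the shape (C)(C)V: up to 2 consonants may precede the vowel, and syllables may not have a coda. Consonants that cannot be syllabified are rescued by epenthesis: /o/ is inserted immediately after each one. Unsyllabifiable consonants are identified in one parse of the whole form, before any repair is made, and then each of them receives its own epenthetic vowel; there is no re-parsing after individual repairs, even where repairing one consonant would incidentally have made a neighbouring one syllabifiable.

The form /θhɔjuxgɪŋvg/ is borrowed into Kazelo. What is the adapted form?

Syllabifying with onset maximization leaves /ŋ/, /v/, /g/ stranded (no codas are permitted; onsets may contain at most 2 consonants).
Epenthesis after each stranded consonant: /ŋ/ → /ŋo/, /v/ → /vo/, /g/ → /go/.

θhɔjuxgɪŋovogo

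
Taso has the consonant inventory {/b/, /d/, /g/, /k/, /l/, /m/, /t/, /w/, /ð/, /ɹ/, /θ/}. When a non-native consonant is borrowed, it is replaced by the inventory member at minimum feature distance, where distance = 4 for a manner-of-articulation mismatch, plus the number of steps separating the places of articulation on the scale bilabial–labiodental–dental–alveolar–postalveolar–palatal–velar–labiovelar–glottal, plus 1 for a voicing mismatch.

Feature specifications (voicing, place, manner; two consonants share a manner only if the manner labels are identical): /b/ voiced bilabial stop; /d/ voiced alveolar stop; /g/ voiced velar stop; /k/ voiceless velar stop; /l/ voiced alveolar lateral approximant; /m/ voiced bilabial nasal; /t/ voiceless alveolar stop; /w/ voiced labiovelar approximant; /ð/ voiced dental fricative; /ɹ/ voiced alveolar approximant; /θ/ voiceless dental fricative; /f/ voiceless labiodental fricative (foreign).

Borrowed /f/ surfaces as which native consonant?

θ

/θ/ is closest: same manner (fricative), place distance 1 (labiodental→dental), same voicing; total 1. Next closest is /ð/ at distance 2.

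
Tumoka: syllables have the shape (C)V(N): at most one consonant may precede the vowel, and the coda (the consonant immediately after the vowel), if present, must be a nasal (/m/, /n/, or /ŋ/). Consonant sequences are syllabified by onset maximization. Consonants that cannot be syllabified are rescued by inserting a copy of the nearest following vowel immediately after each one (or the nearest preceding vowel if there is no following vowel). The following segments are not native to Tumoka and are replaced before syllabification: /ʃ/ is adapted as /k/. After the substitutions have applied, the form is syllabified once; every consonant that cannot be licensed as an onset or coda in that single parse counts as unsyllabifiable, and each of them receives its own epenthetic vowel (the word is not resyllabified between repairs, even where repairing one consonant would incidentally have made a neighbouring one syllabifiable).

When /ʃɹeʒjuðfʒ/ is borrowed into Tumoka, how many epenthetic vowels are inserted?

5

After substitution the input is /kɹeʒjuðfʒ/.
The unsyllabifiable consonants are /k/, /ʒ/, /ð/, /f/, /ʒ/; each receives one epenthetic vowel.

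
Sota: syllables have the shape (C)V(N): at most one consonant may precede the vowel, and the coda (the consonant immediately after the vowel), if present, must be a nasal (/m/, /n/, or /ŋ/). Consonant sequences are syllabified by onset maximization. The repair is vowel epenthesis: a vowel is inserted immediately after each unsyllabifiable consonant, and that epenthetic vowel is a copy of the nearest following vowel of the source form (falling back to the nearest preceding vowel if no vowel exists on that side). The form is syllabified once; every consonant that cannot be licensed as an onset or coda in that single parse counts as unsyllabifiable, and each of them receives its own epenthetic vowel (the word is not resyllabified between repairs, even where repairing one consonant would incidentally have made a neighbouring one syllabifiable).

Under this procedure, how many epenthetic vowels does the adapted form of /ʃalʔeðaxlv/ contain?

The unsyllabifiable consonants are /l/, /x/, /l/, /v/; each receives one epenthetic vowel.

4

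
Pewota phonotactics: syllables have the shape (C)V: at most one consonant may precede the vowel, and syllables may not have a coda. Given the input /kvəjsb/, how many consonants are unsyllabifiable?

Syllabifying with onset maximization leaves /k/, /j/, /s/, /b/ stranded (no codas are permitted; onsets are limited to one consonant).

4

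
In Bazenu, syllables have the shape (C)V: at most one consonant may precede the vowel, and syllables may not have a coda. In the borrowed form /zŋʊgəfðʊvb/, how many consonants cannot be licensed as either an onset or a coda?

4

Under (C)V, the unsyllabifiable consonants are /z/, /f/, /v/, /b/ (no codas are permitted; onsets are limited to one consonant).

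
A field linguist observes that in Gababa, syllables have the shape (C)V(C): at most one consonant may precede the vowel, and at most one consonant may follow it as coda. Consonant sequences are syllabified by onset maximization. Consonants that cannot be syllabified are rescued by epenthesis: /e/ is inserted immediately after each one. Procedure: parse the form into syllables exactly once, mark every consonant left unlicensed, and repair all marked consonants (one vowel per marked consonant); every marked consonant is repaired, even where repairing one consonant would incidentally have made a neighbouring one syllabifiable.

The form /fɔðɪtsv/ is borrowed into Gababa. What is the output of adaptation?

Syllabifying with onset maximization leaves /s/, /v/ stranded (at most one coda consonant is licensed; onsets are limited to one consonant).
Each unlicensed consonant becomes the onset of a new syllable: /s/ → /se/, /v/ → /ve/.

fɔðɪtseve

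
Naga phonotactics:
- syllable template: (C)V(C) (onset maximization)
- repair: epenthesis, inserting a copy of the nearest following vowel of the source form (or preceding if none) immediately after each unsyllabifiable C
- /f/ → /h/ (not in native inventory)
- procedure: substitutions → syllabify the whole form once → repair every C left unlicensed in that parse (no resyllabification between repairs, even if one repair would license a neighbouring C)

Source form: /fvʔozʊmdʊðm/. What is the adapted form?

Substitution: /f/ → /h/, giving /hvʔozʊmdʊðm/.
Syllabifying with onset maximization leaves /h/, /v/, /m/ stranded (at most one coda consonant is licensed; onsets are limited to one consonant).
Each unlicensed consonant becomes the onset of a new syllable: /h/ → /ho/, /v/ → /vo/, /m/ → /mʊ/.

hovoʔozʊmdʊðmʊ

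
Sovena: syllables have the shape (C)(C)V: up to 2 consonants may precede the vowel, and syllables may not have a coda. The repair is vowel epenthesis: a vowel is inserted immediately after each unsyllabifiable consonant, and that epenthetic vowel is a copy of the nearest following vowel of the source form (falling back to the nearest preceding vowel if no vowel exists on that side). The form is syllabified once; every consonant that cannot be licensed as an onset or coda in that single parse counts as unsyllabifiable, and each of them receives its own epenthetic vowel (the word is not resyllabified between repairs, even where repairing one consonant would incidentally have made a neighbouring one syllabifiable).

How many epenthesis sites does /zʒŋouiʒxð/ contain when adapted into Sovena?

The unsyllabifiable consonants are /z/, /ʒ/, /x/, /ð/; each receives one epenthetic vowel.

4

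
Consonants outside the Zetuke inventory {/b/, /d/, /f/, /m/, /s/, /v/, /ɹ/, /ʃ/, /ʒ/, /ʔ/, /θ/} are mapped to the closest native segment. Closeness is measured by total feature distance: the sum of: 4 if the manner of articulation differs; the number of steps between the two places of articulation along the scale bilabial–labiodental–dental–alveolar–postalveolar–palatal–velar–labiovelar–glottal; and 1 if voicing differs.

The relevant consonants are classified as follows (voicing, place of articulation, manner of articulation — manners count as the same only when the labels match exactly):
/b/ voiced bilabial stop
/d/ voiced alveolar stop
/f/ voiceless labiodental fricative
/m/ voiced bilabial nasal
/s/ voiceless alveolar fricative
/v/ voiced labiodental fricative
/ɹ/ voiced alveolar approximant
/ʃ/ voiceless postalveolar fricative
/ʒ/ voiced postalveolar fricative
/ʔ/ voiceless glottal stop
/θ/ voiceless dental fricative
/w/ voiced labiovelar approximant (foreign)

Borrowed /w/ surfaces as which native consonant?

/ɹ/ is closest: same manner (approximant), place distance 4 (labiovelar→alveolar), same voicing; total 4. Next closest is /ʔ/ at distance 6.

ɹ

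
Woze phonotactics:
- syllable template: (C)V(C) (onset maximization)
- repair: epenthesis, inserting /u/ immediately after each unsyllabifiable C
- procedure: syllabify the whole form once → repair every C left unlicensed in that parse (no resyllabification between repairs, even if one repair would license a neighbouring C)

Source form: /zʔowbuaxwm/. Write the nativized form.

zuʔowbuaxwumu

The consonants /z/, /w/, /m/ cannot be parsed into a legal (C)V(C) syllable (at most one coda consonant is licensed; onsets are limited to one consonant).
Epenthesis after each stranded consonant: /z/ → /zu/, /w/ → /wu/, /m/ → /mu/.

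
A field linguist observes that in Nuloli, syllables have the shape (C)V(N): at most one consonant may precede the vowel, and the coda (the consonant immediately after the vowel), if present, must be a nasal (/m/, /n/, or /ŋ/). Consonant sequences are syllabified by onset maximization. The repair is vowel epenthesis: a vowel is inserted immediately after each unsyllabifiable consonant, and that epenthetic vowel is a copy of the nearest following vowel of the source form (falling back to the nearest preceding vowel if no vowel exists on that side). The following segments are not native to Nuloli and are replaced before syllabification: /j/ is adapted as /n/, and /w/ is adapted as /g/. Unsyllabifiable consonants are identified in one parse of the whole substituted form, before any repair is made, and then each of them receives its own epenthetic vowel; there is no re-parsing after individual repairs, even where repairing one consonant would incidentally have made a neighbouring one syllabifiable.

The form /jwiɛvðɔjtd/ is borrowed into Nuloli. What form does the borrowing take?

Substitution: /j/ → /n/, /w/ → /g/, giving /ngiɛvðɔntd/.
Syllabifying with onset maximization leaves /n/, /v/, /t/, /d/ stranded (only a nasal (/m/, /n/, or /ŋ/) is licensed in coda position; onsets are limited to one consonant).
Each unlicensed consonant becomes the onset of a new syllable: /n/ → /ni/, /v/ → /vɔ/, /t/ → /tɔ/, /d/ → /dɔ/.

nigiɛvɔðɔntɔdɔ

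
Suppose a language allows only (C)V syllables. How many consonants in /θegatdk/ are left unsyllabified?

The consonants /t/, /d/, /k/ cannot be parsed into a legal (C)V syllable (no codas are permitted; onsets are limited to one consonant).

3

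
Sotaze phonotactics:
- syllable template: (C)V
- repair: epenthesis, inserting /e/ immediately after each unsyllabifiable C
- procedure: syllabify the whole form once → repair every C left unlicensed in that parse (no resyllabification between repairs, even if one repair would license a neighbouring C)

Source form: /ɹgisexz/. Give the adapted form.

The consonants /ɹ/, /x/, /z/ cannot be parsed into a legal (C)V syllable (no codas are permitted; onsets are limited to one consonant).
Each unlicensed consonant becomes the onset of a new syllable: /ɹ/ → /ɹe/, /x/ → /xe/, /z/ → /ze/.

ɹegisexeze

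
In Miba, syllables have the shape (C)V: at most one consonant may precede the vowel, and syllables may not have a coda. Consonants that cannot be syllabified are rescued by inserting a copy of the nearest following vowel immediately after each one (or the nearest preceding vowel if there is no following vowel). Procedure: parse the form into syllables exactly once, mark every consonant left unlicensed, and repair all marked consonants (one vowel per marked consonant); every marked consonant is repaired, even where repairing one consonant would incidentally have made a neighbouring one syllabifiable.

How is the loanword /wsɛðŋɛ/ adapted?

Syllabifying with onset maximization leaves /w/, /ð/ stranded (no codas are permitted; onsets are limited to one consonant).
Each unlicensed consonant becomes the onset of a new syllable: /w/ → /wɛ/, /ð/ → /ðɛ/.

wɛsɛðɛŋɛ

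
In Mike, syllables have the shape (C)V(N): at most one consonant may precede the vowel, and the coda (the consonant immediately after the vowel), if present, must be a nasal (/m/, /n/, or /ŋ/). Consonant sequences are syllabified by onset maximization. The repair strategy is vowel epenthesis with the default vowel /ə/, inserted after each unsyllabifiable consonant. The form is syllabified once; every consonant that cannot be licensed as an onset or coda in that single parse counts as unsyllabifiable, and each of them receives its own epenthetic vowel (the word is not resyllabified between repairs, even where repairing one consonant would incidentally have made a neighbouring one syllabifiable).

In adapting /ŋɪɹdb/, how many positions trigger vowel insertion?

The unsyllabifiable consonants are /ɹ/, /d/, /b/; each receives one epenthetic vowel.

3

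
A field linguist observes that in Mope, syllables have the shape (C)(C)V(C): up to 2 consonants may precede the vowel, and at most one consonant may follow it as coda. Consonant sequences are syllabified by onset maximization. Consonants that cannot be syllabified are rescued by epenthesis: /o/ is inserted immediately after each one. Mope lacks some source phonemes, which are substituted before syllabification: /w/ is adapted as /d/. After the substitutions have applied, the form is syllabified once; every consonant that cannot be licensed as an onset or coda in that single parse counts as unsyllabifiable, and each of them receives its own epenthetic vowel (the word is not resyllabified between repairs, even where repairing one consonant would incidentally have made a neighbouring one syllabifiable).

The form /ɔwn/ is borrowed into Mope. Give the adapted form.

ɔdno

Substitution: /w/ → /d/, giving /ɔdn/.
Syllabifying with onset maximization leaves /n/ stranded (at most one coda consonant is licensed; onsets may contain at most 2 consonants).
Inserting the epenthetic vowel yields /n/ → /no/.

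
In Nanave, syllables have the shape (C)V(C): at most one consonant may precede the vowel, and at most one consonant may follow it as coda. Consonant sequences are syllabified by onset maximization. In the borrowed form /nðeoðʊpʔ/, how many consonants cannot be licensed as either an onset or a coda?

Syllabifying with onset maximization leaves /n/, /ʔ/ stranded (at most one coda consonant is licensed; onsets are limited to one consonant).

2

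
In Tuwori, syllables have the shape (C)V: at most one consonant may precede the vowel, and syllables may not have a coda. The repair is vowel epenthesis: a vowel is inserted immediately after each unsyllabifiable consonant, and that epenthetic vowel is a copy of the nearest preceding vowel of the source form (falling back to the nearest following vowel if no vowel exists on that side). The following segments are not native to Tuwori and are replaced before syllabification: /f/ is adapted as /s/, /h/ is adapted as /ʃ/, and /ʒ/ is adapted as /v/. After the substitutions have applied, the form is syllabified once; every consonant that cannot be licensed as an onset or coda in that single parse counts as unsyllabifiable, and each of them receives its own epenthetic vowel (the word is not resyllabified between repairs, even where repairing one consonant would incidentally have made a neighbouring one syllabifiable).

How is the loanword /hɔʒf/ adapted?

Substitution: /h/ → /ʃ/, /ʒ/ → /v/, /f/ → /s/, giving /ʃɔvs/.
The consonants /v/, /s/ cannot be parsed into a legal (C)V syllable (no codas are permitted; onsets are limited to one consonant).
Inserting the epenthetic vowel yields /v/ → /vɔ/, /s/ → /sɔ/.

ʃɔvɔsɔ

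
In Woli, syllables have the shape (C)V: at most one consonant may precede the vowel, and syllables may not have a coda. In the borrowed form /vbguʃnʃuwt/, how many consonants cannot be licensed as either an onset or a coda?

The consonants /v/, /b/, /ʃ/, /n/, /w/, /t/ cannot be parsed into a legal (C)V syllable (no codas are permitted; onsets are limited to one consonant).

6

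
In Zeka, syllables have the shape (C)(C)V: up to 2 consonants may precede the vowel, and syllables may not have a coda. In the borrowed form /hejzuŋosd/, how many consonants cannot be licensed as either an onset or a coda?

Under (C)(C)V, the unsyllabifiable consonants are /s/, /d/ (no codas are permitted; onsets may contain at most 2 consonants).

2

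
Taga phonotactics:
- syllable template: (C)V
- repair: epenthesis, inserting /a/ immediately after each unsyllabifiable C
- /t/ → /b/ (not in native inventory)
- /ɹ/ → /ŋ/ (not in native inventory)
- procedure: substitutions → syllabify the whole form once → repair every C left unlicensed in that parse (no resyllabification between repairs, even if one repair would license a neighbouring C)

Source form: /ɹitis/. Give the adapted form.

Substitution: /ɹ/ → /ŋ/, /t/ → /b/, giving /ŋibis/.
The consonants /s/ cannot be parsed into a legal (C)V syllable (no codas are permitted; onsets are limited to one consonant).
Each unlicensed consonant becomes the onset of a new syllable: /s/ → /sa/.

ŋibisa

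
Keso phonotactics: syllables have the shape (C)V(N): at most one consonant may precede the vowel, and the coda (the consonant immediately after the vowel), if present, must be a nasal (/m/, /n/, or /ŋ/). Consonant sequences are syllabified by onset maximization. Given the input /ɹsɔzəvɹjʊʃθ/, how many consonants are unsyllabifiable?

Syllabifying with onset maximization leaves /ɹ/, /v/, /ɹ/, /ʃ/, /θ/ stranded (only a nasal (/m/, /n/, or /ŋ/) is licensed in coda position; onsets are limited to one consonant).

5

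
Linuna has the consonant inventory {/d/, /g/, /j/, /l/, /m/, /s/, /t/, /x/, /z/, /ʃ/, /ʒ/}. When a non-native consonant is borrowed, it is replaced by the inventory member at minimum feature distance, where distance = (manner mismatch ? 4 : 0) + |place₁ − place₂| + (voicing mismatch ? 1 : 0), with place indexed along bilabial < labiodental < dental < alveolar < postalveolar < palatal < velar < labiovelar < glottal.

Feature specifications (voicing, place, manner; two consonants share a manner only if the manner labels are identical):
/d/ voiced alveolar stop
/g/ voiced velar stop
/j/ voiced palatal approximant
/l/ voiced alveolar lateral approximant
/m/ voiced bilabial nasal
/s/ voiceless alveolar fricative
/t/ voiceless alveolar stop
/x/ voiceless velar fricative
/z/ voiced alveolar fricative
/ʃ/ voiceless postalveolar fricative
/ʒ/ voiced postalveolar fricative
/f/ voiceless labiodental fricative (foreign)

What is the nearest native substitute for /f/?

/s/ is closest: same manner (fricative), place distance 2 (labiodental→alveolar), same voicing; total 2. Next closest is /z/ at distance 3.

s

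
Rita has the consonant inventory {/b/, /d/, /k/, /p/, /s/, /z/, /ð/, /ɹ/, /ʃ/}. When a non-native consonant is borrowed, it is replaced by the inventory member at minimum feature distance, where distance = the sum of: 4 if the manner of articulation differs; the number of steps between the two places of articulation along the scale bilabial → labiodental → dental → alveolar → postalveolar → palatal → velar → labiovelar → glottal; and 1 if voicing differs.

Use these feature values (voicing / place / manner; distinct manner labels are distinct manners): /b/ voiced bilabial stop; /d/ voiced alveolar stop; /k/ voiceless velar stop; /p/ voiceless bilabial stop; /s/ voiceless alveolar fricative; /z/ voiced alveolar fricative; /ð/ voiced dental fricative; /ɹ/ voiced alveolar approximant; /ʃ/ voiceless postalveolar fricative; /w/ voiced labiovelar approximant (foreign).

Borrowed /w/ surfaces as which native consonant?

ɹ

/ɹ/ is closest: same manner (approximant), place distance 4 (labiovelar→alveolar), same voicing; total 4. Next closest is /k/ at distance 6.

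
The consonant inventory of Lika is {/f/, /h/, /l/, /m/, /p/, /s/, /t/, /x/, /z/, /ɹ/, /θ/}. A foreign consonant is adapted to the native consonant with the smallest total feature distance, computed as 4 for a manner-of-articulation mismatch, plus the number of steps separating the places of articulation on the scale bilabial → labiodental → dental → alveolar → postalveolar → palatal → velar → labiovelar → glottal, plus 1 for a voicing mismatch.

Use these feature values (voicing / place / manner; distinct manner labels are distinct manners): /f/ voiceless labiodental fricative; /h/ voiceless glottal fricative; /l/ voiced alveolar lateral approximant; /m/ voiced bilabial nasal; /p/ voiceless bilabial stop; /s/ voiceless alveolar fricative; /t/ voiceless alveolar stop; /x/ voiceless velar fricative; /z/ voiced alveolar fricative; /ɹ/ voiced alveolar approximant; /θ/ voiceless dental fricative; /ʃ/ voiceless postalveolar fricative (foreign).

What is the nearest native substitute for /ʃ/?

/s/ is closest: same manner (fricative), place distance 1 (postalveolar→alveolar), same voicing; total 1. Next closest is /x/ at distance 2.

s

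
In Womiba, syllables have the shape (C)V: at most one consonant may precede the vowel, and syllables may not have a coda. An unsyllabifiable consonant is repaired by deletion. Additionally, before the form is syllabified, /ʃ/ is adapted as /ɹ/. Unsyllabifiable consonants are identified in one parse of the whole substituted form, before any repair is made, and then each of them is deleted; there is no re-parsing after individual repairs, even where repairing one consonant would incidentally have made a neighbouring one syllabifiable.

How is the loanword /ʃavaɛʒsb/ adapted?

Substitution: /ʃ/ → /ɹ/, giving /ɹavaɛʒsb/.
The consonants /ʒ/, /s/, /b/ cannot be parsed into a legal (C)V syllable (no codas are permitted; onsets are limited to one consonant).
Deletion applies to /ʒ/, /s/, /b/.

ɹavaɛ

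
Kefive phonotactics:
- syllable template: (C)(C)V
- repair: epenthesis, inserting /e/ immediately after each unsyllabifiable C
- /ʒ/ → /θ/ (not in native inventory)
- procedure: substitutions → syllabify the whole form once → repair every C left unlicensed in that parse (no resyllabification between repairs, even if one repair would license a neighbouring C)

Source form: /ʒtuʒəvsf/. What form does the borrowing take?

θtuθəvesefe

Substitution: /ʒ/ → /θ/, giving /θtuθəvsf/.
Syllabifying with onset maximization leaves /v/, /s/, /f/ stranded (no codas are permitted; onsets may contain at most 2 consonants).
Epenthesis after each stranded consonant: /v/ → /ve/, /s/ → /se/, /f/ → /fe/.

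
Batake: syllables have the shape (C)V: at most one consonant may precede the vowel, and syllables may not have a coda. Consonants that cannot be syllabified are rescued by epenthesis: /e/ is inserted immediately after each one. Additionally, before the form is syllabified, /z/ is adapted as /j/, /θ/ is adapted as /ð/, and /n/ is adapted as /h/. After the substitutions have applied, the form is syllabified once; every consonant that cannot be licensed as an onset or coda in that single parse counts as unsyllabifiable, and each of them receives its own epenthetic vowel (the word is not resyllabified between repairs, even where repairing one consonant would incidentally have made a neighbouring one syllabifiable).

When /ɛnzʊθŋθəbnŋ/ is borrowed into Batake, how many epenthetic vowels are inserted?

6

After substitution the input is /ɛhjʊðŋðəbhŋ/.
The unsyllabifiable consonants are /h/, /ð/, /ŋ/, /b/, /h/, /ŋ/; each receives one epenthetic vowel.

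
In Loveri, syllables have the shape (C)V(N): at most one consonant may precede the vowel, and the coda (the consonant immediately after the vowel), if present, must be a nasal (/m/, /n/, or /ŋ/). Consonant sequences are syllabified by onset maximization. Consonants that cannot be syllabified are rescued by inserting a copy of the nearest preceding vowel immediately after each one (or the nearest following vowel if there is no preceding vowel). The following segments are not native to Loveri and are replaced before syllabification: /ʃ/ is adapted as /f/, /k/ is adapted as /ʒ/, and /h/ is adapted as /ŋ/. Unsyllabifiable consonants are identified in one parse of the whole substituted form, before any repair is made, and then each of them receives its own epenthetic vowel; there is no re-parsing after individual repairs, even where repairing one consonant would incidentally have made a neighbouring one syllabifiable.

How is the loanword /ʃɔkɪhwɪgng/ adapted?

fɔʒɪŋwɪgɪnɪgɪ

Substitution: /ʃ/ → /f/, /k/ → /ʒ/, /h/ → /ŋ/, giving /fɔʒɪŋwɪgng/.
Syllabifying with onset maximization leaves /g/, /n/, /g/ stranded (only a nasal (/m/, /n/, or /ŋ/) is licensed in coda position; onsets are limited to one consonant).
Each unlicensed consonant becomes the onset of a new syllable: /g/ → /gɪ/, /n/ → /nɪ/, /g/ → /gɪ/.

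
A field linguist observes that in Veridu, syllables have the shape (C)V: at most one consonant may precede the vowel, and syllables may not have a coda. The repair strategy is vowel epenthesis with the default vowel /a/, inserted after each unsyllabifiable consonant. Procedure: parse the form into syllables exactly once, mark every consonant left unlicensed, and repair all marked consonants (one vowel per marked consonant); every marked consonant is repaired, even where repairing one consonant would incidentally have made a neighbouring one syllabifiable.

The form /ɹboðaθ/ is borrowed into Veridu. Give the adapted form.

ɹaboðaθa

Syllabifying with onset maximization leaves /ɹ/, /θ/ stranded (no codas are permitted; onsets are limited to one consonant).
Inserting the epenthetic vowel yields /ɹ/ → /ɹa/, /θ/ → /θa/.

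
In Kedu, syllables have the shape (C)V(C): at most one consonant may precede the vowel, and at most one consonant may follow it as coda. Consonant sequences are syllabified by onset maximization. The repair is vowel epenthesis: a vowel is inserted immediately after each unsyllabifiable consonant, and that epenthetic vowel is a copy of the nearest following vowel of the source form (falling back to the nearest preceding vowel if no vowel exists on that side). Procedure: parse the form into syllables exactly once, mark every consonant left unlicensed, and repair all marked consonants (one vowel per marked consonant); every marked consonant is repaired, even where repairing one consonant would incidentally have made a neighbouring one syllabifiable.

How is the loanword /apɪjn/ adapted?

The consonants /n/ cannot be parsed into a legal (C)V(C) syllable (at most one coda consonant is licensed; onsets are limited to one consonant).
Epenthesis after each stranded consonant: /n/ → /nɪ/.

apɪjnɪ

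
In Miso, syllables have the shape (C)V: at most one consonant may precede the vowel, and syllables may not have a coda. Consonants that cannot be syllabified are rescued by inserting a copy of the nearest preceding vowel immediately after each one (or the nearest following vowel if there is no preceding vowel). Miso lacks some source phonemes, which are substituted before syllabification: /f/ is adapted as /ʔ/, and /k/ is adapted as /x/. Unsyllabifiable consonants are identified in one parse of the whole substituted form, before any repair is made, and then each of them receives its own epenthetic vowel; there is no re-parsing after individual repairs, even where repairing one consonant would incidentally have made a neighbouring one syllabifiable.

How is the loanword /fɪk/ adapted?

Substitution: /f/ → /ʔ/, /k/ → /x/, giving /ʔɪx/.
Syllabifying with onset maximization leaves /x/ stranded (no codas are permitted; onsets are limited to one consonant).
Epenthesis after each stranded consonant: /x/ → /xɪ/.

ʔɪxɪ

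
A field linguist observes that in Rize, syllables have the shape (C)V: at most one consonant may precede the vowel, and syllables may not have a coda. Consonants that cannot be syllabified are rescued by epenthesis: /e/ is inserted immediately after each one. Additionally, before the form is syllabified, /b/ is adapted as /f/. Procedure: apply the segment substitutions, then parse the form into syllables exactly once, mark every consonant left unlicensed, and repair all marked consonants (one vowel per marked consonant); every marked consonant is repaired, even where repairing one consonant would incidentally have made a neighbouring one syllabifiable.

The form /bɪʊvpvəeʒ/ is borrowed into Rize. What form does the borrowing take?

fɪʊvepevəeʒe

Substitution: /b/ → /f/, giving /fɪʊvpvəeʒ/.
The consonants /v/, /p/, /ʒ/ cannot be parsed into a legal (C)V syllable (no codas are permitted; onsets are limited to one consonant).
Each unlicensed consonant becomes the onset of a new syllable: /v/ → /ve/, /p/ → /pe/, /ʒ/ → /ʒe/.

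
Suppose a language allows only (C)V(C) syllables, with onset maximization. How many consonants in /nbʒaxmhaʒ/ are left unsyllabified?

3

The consonants /n/, /b/, /m/ cannot be parsed into a legal (C)V(C) syllable (at most one coda consonant is licensed; onsets are limited to one consonant).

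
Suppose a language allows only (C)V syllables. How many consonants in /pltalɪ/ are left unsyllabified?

Syllabifying with onset maximization leaves /p/, /l/ stranded (no codas are permitted; onsets are limited to one consonant).

2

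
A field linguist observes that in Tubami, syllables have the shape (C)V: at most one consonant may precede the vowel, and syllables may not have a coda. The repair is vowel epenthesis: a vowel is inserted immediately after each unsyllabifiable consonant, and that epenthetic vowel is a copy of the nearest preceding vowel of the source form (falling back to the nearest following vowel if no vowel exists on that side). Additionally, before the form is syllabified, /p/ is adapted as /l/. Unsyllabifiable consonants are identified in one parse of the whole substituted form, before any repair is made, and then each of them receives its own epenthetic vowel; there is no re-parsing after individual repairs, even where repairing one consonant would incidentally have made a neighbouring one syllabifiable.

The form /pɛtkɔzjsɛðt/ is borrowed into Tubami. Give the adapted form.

Substitution: /p/ → /l/, giving /lɛtkɔzjsɛðt/.
The consonants /t/, /z/, /j/, /ð/, /t/ cannot be parsed into a legal (C)V syllable (no codas are permitted; onsets are limited to one consonant).
Epenthesis after each stranded consonant: /t/ → /tɛ/, /z/ → /zɔ/, /j/ → /jɔ/, /ð/ → /ðɛ/, /t/ → /tɛ/.

lɛtɛkɔzɔjɔsɛðɛtɛ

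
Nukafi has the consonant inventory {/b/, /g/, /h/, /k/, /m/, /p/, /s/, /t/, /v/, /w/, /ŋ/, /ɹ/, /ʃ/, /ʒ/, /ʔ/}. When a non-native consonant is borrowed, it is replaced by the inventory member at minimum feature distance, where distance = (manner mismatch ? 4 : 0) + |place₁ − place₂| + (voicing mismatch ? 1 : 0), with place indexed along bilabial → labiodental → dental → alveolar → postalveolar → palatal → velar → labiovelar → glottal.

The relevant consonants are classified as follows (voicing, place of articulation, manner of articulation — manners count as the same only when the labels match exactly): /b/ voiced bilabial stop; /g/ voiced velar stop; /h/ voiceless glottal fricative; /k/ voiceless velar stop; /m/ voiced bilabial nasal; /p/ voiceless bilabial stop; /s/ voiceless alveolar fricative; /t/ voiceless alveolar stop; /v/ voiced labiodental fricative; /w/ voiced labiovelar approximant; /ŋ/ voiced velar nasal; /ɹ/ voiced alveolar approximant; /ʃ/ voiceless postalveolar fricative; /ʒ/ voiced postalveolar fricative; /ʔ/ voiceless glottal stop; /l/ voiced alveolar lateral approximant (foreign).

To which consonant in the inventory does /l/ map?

ɹ

/ɹ/ is closest: manner differs (lateral approximant→approximant, +4), place distance 0 (alveolar→alveolar), same voicing; total 4. Next closest is /s/ at distance 5.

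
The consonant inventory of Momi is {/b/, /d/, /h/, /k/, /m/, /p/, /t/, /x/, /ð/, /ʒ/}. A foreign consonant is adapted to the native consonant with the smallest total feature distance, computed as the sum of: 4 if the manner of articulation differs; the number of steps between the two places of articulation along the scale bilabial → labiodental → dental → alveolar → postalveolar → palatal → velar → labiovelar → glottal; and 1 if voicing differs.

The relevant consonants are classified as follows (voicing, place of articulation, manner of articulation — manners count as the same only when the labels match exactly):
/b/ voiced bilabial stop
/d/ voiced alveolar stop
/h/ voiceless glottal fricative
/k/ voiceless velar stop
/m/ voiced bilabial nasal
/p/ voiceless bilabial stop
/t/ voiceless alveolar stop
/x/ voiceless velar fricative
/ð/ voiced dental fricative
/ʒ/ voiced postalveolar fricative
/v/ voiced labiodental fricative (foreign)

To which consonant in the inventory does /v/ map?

ð

/ð/ is closest: same manner (fricative), place distance 1 (labiodental→dental), same voicing; total 1. Next closest is /ʒ/ at distance 3.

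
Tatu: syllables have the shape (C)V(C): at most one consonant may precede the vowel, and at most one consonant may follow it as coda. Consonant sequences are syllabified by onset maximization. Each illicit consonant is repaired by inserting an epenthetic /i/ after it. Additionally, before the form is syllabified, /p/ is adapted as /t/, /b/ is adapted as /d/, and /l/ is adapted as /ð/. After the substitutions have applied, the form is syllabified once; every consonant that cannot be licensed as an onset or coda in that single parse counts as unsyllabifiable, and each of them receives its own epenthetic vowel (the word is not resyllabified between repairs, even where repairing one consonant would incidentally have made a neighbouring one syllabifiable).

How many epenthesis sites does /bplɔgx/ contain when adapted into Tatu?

3

After substitution the input is /dtðɔgx/.
The unsyllabifiable consonants are /d/, /t/, /x/; each receives one epenthetic vowel.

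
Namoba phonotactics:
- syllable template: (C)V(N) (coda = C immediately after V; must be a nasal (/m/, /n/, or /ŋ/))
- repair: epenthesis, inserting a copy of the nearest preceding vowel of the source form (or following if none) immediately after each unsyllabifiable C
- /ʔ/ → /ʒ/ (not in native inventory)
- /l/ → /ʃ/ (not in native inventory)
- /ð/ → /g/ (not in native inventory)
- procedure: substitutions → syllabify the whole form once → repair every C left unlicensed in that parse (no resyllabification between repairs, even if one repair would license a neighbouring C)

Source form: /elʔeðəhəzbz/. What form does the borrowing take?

eʃeʒegəhəzəbəzə

Substitution: /l/ → /ʃ/, /ʔ/ → /ʒ/, /ð/ → /g/, giving /eʃʒegəhəzbz/.
Syllabifying with onset maximization leaves /ʃ/, /z/, /b/, /z/ stranded (only a nasal (/m/, /n/, or /ŋ/) is licensed in coda position; onsets are limited to one consonant).
Inserting the epenthetic vowel yields /ʃ/ → /ʃe/, /z/ → /zə/, /b/ → /bə/, /z/ → /zə/.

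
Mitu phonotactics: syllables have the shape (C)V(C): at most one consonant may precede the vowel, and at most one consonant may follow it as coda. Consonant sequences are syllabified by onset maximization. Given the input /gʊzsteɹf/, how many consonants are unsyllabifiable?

2

The consonants /s/, /f/ cannot be parsed into a legal (C)V(C) syllable (at most one coda consonant is licensed; onsets are limited to one consonant).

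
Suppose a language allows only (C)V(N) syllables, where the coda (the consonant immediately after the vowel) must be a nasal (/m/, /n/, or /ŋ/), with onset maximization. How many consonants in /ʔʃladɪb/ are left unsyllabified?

3

The consonants /ʔ/, /ʃ/, /b/ cannot be parsed into a legal (C)V(N) syllable (only a nasal (/m/, /n/, or /ŋ/) is licensed in coda position; onsets are limited to one consonant).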